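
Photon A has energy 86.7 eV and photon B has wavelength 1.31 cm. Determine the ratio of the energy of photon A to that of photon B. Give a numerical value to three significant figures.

E_A = 1.389e-17 J (from energy = 86.7 eV, via E given directly).
E_B = 1.516e-23 J (from wavelength = 1.31 cm, via E = hc/λ).
Ratio = 1.389e-17 / 1.516e-23 = 9.16e5.

9.16e5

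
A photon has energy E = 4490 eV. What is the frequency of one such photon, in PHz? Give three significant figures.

1090 PHz

Use h = 6.62607015e-34 J·s, 1 eV = 1.602176634e-19 J.
In SI units: E = 4490 eV = 7.1938e-16 J.
For a photon f = E/h, so f = 1.086e18 Hz.
Converting to PHz: f = 1086 PHz ≈ 1090 PHz.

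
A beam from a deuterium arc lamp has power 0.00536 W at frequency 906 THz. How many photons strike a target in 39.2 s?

3.50 × 10^17 photons

Total energy: E_total = P·t = 0.00536 × 39.2 = 0.2101 J.
Per-photon energy: E = 6.003 × 10^-19 J.
N = E_total / E_photon = 3.50 × 10^17.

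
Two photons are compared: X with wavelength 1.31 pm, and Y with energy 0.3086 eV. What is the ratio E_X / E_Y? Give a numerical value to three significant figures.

3.07e6

E_X = 1.516e-13 J (from wavelength = 1.31 pm, via E = hc/λ).
E_Y = 4.944e-20 J (from energy = 0.3086 eV, via E given directly).
Ratio = 1.516e-13 / 4.944e-20 = 3.07e6.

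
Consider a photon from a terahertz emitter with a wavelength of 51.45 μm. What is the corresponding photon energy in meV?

24.1 meV

In SI units: λ = 51.45 μm = 5.145 × 10^-5 m.
For a photon E = hc/λ, so E = 3.861 × 10^-21 J.
Converting to meV: E = 24.10 meV ≈ 24.1 meV.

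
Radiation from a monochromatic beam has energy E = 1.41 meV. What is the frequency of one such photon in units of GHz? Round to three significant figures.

Use h = 6.62607015e-34 J·s, 1 eV = 1.602176634e-19 J.
In SI units: E = 1.41 meV = 2.2591e-22 J.
For a photon f = E/h, so f = 3.409e11 Hz.
Converting to GHz: f = 340.9 GHz ≈ 341 GHz.

341 GHz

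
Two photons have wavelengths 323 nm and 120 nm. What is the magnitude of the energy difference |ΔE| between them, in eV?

Using E = hc/λ: E₁ = 6.150·10^-19 J, E₂ = 1.655·10^-18 J.
|ΔE| = |6.150·10^-19 − 1.655·10^-18| = 1.04·10^-18 J = 6.49 eV.

6.49 eV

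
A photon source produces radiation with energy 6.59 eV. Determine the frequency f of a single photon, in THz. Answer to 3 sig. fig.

(h = 6.62607015e-34 J·s, 1 eV = 1.602176634e-19 J.)
Convert to SI: E = 6.59 eV = 1.0558e-18 J.
Since f = E/h for a photon, f = 1.593e15 Hz.
Converting to THz: f = 1593 THz ≈ 1590 THz.

1590 THz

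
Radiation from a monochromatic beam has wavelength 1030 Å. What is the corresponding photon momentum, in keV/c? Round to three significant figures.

0.0120 keV/c

Take h = 6.62607015 × 10^-34 J·s, c = 2.99792458 × 10^8 m/s, 1 eV = 1.602176634 × 10^-19 J.
First convert: λ = 1030 Å = 1.03 × 10^-7 m.
Since p = h/λ for a photon, p = 6.433 × 10^-27 kg·m/s.
Converting to keV/c: p = 0.01204 keV/c ≈ 0.0120 keV/c.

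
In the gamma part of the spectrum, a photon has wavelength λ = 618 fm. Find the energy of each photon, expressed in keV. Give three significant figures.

2010 keV

Use h = 6.62607015e-34 J·s, c = 2.99792458e8 m/s, 1 eV = 1.602176634e-19 J.
First convert: λ = 618 fm = 6.18e-13 m.
The photon relation is E = hc/λ, giving E = 3.214e-13 J.
Converting to keV: E = 2006 keV ≈ 2010 keV.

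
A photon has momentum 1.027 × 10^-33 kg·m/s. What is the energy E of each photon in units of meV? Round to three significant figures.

Apply E = pc: E = 3.079 × 10^-25 J.
Converting to meV: E = 0.001922 meV ≈ 1.92 × 10^-3 meV.

1.92 × 10^-3 meV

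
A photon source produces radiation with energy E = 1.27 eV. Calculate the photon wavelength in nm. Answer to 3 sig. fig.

Use h = 6.62607015·10^-34 J·s, c = 2.99792458·10^8 m/s, 1 eV = 1.602176634·10^-19 J.
First convert: E = 1.27 eV = 2.0348·10^-19 J.
Since λ = hc/E for a photon, λ = 9.763·10^-7 m.
Converting to nm: λ = 976.3 nm ≈ 976 nm.

976 nm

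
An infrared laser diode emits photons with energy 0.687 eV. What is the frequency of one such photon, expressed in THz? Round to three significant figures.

First convert: E = 0.687 eV = 1.1007e-19 J.
For a photon f = E/h, so f = 1.661e14 Hz.
Converting to THz: f = 166.1 THz ≈ 166 THz.

166 THz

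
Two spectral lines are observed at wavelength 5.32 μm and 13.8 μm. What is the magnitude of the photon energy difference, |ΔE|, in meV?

Using E = hc/λ: E₁ = 3.734·10^-20 J, E₂ = 1.439·10^-20 J.
|ΔE| = |3.734·10^-20 − 1.439·10^-20| = 2.29·10^-20 J = 143 meV.

143 meV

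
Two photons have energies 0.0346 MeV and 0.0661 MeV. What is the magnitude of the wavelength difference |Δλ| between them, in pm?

17.1 pm

Using λ = hc/E: λ₁ = 3.583 × 10^-11 m, λ₂ = 1.876 × 10^-11 m.
|Δλ| = |3.583 × 10^-11 − 1.876 × 10^-11| = 1.71 × 10^-11 m = 17.1 pm.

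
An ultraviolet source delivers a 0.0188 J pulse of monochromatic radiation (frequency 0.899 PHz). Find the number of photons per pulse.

Per-photon energy: E = 5.957 × 10^-19 J (from frequency = 0.899 PHz).
N = E_total / E_photon = 0.0188 J / 5.957 × 10^-19 J = 3.16 × 10^16.

3.16 × 10^16 photons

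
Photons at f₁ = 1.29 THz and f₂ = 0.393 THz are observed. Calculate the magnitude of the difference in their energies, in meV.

3.71 meV

Using E = hf: E₁ = 8.548·10^-22 J, E₂ = 2.604·10^-22 J.
|ΔE| = |8.548·10^-22 − 2.604·10^-22| = 5.94·10^-22 J = 3.71 meV.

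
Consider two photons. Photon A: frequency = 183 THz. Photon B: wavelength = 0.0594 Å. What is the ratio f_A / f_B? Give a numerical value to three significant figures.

f_A = 1.830e14 Hz (from frequency = 183 THz, via f given directly).
f_B = 5.047e19 Hz (from wavelength = 0.0594 Å, via f = c/λ).
Ratio = 1.830e14 / 5.047e19 = 3.63e-6.

3.63e-6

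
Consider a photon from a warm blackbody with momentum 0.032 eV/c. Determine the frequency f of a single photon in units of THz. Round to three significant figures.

Use h = 6.62607015e-34 J·s, c = 2.99792458e8 m/s, 1 eV = 1.602176634e-19 J.
Convert to SI: p = 0.032 eV/c = 1.7102e-29 kg·m/s.
Since f = pc/h for a photon, f = 7.738e12 Hz.
Converting to THz: f = 7.738 THz ≈ 7.74 THz.

7.74 THz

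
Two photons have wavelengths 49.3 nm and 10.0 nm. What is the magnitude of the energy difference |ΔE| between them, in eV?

Using E = hc/λ: E₁ = 4.029 × 10^-18 J, E₂ = 1.986 × 10^-17 J.
|ΔE| = |4.029 × 10^-18 − 1.986 × 10^-17| = 1.58 × 10^-17 J = 98.8 eV.

98.8 eV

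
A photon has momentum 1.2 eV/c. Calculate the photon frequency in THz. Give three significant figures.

Take h = 6.62607015e-34 J·s, c = 2.99792458e8 m/s, 1 eV = 1.602176634e-19 J.
First convert: p = 1.2 eV/c = 6.4131e-28 kg·m/s.
The photon relation is f = pc/h, giving f = 2.902e14 Hz.
Converting to THz: f = 290.2 THz ≈ 290 THz.

290 THz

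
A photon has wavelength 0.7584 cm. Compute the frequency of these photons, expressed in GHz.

Convert to SI: λ = 0.7584 cm = 0.007584 m.
The photon relation is f = c/λ, giving f = 3.953e10 Hz.
Converting to GHz: f = 39.53 GHz ≈ 39.5 GHz.

39.5 GHz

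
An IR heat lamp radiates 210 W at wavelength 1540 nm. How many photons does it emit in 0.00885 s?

Total energy: E_total = P·t = 210 × 0.00885 = 1.859 J.
Per-photon energy: E = 1.290·10^-19 J.
N = E_total / E_photon = 1.44·10^19.

1.44·10^19 photons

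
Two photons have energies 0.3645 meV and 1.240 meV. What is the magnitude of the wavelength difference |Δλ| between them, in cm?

0.240 cm

Using λ = hc/E: λ₁ = 0.0034015 m, λ₂ = 9.9987 × 10^-4 m.
|Δλ| = |0.0034015 − 9.9987 × 10^-4| = 0.00240 m = 0.240 cm.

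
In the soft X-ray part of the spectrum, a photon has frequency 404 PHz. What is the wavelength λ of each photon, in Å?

Use c = 2.99792458e8 m/s.
In SI units: f = 404 PHz = 4.04e17 Hz.
Since λ = c/f for a photon, λ = 7.421e-10 m.
Converting to Å: λ = 7.421 Å ≈ 7.42 Å.

7.42 Å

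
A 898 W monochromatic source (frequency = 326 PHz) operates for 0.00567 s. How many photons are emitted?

2.36 × 10^16 photons

Total energy: E_total = P·t = 898 × 0.00567 = 5.092 J.
Per-photon energy: E = 2.160 × 10^-16 J.
N = E_total / E_photon = 2.36 × 10^16.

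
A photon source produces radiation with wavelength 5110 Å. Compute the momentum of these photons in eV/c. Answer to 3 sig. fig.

Convert to SI: λ = 5110 Å = 5.11 × 10^-7 m.
Apply p = h/λ: p = 1.297 × 10^-27 kg·m/s.
Converting to eV/c: p = 2.426 eV/c ≈ 2.43 eV/c.

2.43 eV/c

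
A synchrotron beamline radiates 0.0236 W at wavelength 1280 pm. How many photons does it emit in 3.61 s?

5.49 × 10^14 photons

Total energy: E_total = P·t = 0.0236 × 3.61 = 0.08520 J.
Per-photon energy: E = 1.552 × 10^-16 J.
N = E_total / E_photon = 5.49 × 10^14.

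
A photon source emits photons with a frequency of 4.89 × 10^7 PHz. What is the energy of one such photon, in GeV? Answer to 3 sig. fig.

First convert: f = 4.89 × 10^7 PHz = 4.89 × 10^22 Hz.
The photon relation is E = hf, giving E = 3.240 × 10^-11 J.
Converting to GeV: E = 0.2022 GeV ≈ 0.202 GeV.

0.202 GeV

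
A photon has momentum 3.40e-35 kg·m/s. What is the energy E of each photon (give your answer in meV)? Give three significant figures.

The photon relation is E = pc, giving E = 1.019e-26 J.
Converting to meV: E = 6.362e-5 meV ≈ 6.36e-5 meV.

6.36e-5 meV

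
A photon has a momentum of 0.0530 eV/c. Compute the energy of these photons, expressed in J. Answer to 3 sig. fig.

(c = 2.99792458e8 m/s, 1 eV = 1.602176634e-19 J.)
Convert to SI: p = 0.0530 eV/c = 2.8325e-29 kg·m/s.
For a photon E = pc, so E = 8.492e-21 J.
So E ≈ 8.49e-21 J.

8.49e-21 J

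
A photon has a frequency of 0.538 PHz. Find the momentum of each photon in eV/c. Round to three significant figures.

First convert: f = 0.538 PHz = 5.38e14 Hz.
The photon relation is p = hf/c, giving p = 1.189e-27 kg·m/s.
Converting to eV/c: p = 2.225 eV/c ≈ 2.22 eV/c.

2.22 eV/c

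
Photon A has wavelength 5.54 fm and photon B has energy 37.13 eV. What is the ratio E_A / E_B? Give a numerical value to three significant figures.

E_A = 3.586 × 10^-11 J (from wavelength = 5.54 fm, via E = hc/λ).
E_B = 5.949 × 10^-18 J (from energy = 37.13 eV, via E given directly).
Ratio = 3.586 × 10^-11 / 5.949 × 10^-18 = 6.03 × 10^6.

6.03 × 10^6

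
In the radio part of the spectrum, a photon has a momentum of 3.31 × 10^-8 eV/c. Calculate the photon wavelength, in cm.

3750 cm

Take h = 6.62607015 × 10^-34 J·s, c = 2.99792458 × 10^8 m/s, 1 eV = 1.602176634 × 10^-19 J.
Convert to SI: p = 3.31 × 10^-8 eV/c = 1.7690 × 10^-35 kg·m/s.
For a photon λ = h/p, so λ = 37.46 m.
Converting to cm: λ = 3746 cm ≈ 3750 cm.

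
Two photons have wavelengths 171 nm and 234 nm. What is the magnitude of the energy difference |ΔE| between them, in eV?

1.95 eV

Using E = hc/λ: E₁ = 1.162·10^-18 J, E₂ = 8.489·10^-19 J.
|ΔE| = |1.162·10^-18 − 8.489·10^-19| = 3.13·10^-19 J = 1.95 eV.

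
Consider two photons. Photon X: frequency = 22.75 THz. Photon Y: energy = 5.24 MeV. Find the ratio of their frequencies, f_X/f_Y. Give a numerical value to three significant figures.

f_X = 2.275 × 10^13 Hz (from frequency = 22.75 THz, via f given directly).
f_Y = 1.267 × 10^21 Hz (from energy = 5.24 MeV, via f = E/h).
Ratio = 2.275 × 10^13 / 1.267 × 10^21 = 1.80 × 10^-8.

1.80 × 10^-8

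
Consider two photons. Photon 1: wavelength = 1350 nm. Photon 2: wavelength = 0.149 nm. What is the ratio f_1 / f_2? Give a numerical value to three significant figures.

f_1 = 2.221 × 10^14 Hz (from wavelength = 1350 nm, via f = c/λ).
f_2 = 2.012 × 10^18 Hz (from wavelength = 0.149 nm, via f = c/λ).
Ratio = 2.221 × 10^14 / 2.012 × 10^18 = 1.10 × 10^-4.

1.10 × 10^-4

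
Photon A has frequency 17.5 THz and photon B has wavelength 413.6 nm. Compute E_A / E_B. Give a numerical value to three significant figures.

E_A = 1.160 × 10^-20 J (from frequency = 17.5 THz, via E = hf).
E_B = 4.803 × 10^-19 J (from wavelength = 413.6 nm, via E = hc/λ).
Ratio = 1.160 × 10^-20 / 4.803 × 10^-19 = 0.0241.

0.0241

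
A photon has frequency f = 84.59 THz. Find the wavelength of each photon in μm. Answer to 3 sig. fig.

Convert to SI: f = 84.59 THz = 8.459e13 Hz.
The photon relation is λ = c/f, giving λ = 3.544e-6 m.
Converting to μm: λ = 3.544 μm ≈ 3.54 μm.

3.54 μm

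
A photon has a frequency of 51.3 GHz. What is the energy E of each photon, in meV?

0.212 meV

In SI units: f = 51.3 GHz = 5.13 × 10^10 Hz.
Apply E = hf: E = 3.399 × 10^-23 J.
Converting to meV: E = 0.2122 meV ≈ 0.212 meV.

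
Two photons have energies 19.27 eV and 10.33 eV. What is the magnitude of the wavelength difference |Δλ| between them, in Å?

Using λ = hc/E: λ₁ = 6.4341 × 10^-8 m, λ₂ = 1.2002 × 10^-7 m.
|Δλ| = |6.4341 × 10^-8 − 1.2002 × 10^-7| = 5.57 × 10^-8 m = 557 Å.

557 Å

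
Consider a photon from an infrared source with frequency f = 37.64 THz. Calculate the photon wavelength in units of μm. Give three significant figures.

7.96 μm

In SI units: f = 37.64 THz = 3.764·10^13 Hz.
For a photon λ = c/f, so λ = 7.965·10^-6 m.
Converting to μm: λ = 7.965 μm ≈ 7.96 μm.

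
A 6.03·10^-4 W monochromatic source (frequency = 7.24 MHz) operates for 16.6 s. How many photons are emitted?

Total energy: E_total = P·t = 6.03·10^-4 × 16.6 = 0.01001 J.
Per-photon energy: E = 4.797·10^-27 J.
N = E_total / E_photon = 2.09·10^24.

2.09·10^24 photons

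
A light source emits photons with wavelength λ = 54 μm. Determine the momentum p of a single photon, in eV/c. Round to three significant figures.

0.0230 eV/c

First convert: λ = 54 μm = 5.4 × 10^-5 m.
For a photon p = h/λ, so p = 1.227 × 10^-29 kg·m/s.
Converting to eV/c: p = 0.02296 eV/c ≈ 0.0230 eV/c.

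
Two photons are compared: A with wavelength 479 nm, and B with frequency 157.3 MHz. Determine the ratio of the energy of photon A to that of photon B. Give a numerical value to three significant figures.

3.98 × 10^6

E_A = 4.147 × 10^-19 J (from wavelength = 479 nm, via E = hc/λ).
E_B = 1.042 × 10^-25 J (from frequency = 157.3 MHz, via E = hf).
Ratio = 4.147 × 10^-19 / 1.042 × 10^-25 = 3.98 × 10^6.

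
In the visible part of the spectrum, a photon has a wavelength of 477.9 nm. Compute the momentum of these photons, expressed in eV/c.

2.59 eV/c

Take h = 6.62607015 × 10^-34 J·s, c = 2.99792458 × 10^8 m/s, 1 eV = 1.602176634 × 10^-19 J.
Convert to SI: λ = 477.9 nm = 4.779 × 10^-7 m.
The photon relation is p = h/λ, giving p = 1.386 × 10^-27 kg·m/s.
Converting to eV/c: p = 2.594 eV/c ≈ 2.59 eV/c.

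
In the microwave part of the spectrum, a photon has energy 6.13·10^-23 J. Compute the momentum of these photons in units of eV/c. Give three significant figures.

3.83·10^-4 eV/c

(c = 2.99792458·10^8 m/s, 1 eV = 1.602176634·10^-19 J.)
Since p = E/c for a photon, p = 2.045·10^-31 kg·m/s.
Converting to eV/c: p = 3.826·10^-4 eV/c ≈ 3.83·10^-4 eV/c.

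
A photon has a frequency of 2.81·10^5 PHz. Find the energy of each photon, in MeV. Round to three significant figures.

1.16 MeV

Convert to SI: f = 2.81·10^5 PHz = 2.81·10^20 Hz.
The photon relation is E = hf, giving E = 1.862·10^-13 J.
Converting to MeV: E = 1.162 MeV ≈ 1.16 MeV.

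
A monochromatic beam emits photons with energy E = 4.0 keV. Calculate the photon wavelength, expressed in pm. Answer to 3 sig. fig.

310 pm

Convert to SI: E = 4.0 keV = 6.4087 × 10^-16 J.
Apply λ = hc/E: λ = 3.100 × 10^-10 m.
Converting to pm: λ = 310.0 pm ≈ 310 pm.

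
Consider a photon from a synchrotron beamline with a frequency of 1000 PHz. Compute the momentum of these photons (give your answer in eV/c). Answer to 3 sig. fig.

Use h = 6.62607015e-34 J·s, c = 2.99792458e8 m/s, 1 eV = 1.602176634e-19 J.
First convert: f = 1000 PHz = 1.0e18 Hz.
Apply p = hf/c: p = 2.210e-24 kg·m/s.
Converting to eV/c: p = 4136 eV/c ≈ 4140 eV/c.

4140 eV/c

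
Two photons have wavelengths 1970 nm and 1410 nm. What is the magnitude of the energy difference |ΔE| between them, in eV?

Using E = hc/λ: E₁ = 1.008e-19 J, E₂ = 1.409e-19 J.
|ΔE| = |1.008e-19 − 1.409e-19| = 4.00e-20 J = 0.250 eV.

0.250 eV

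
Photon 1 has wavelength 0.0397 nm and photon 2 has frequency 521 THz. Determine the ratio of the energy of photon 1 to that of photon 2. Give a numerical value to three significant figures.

E_1 = 5.004e-15 J (from wavelength = 0.0397 nm, via E = hc/λ).
E_2 = 3.452e-19 J (from frequency = 521 THz, via E = hf).
Ratio = 5.004e-15 / 3.452e-19 = 1.45e4.

1.45e4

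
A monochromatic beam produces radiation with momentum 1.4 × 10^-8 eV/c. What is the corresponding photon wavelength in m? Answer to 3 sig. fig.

88.6 m

Take h = 6.62607015 × 10^-34 J·s, c = 2.99792458 × 10^8 m/s, 1 eV = 1.602176634 × 10^-19 J.
First convert: p = 1.4 × 10^-8 eV/c = 7.4820 × 10^-36 kg·m/s.
The photon relation is λ = h/p, giving λ = 88.56 m.
So λ ≈ 88.6 m.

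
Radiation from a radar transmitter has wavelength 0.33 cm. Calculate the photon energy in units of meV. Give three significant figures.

(h = 6.62607015 × 10^-34 J·s, c = 2.99792458 × 10^8 m/s, 1 eV = 1.602176634 × 10^-19 J.)
First convert: λ = 0.33 cm = 0.0033 m.
The photon relation is E = hc/λ, giving E = 6.020 × 10^-23 J.
Converting to meV: E = 0.3757 meV ≈ 0.376 meV.

0.376 meV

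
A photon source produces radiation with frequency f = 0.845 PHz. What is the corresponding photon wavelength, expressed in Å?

Convert to SI: f = 0.845 PHz = 8.45e14 Hz.
For a photon λ = c/f, so λ = 3.548e-7 m.
Converting to Å: λ = 3548 Å ≈ 3550 Å.

3550 Å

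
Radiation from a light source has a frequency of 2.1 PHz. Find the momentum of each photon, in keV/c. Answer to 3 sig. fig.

8.68 × 10^-3 keV/c

Take h = 6.62607015 × 10^-34 J·s, c = 2.99792458 × 10^8 m/s, 1 eV = 1.602176634 × 10^-19 J.
In SI units: f = 2.1 PHz = 2.1 × 10^15 Hz.
Since p = hf/c for a photon, p = 4.641 × 10^-27 kg·m/s.
Converting to keV/c: p = 0.008685 keV/c ≈ 8.68 × 10^-3 keV/c.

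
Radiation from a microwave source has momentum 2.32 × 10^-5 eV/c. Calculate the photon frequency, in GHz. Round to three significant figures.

Take h = 6.62607015 × 10^-34 J·s, c = 2.99792458 × 10^8 m/s, 1 eV = 1.602176634 × 10^-19 J.
First convert: p = 2.32 × 10^-5 eV/c = 1.2399 × 10^-32 kg·m/s.
Apply f = pc/h: f = 5.610 × 10^9 Hz.
Converting to GHz: f = 5.610 GHz ≈ 5.61 GHz.

5.61 GHz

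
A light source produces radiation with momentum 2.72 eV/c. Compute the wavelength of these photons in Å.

4560 Å

(h = 6.62607015e-34 J·s, c = 2.99792458e8 m/s, 1 eV = 1.602176634e-19 J.)
In SI units: p = 2.72 eV/c = 1.4536e-27 kg·m/s.
Apply λ = h/p: λ = 4.558e-7 m.
Converting to Å: λ = 4558 Å ≈ 4560 Å.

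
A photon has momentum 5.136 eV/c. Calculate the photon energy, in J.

8.23 × 10^-19 J

Use c = 2.99792458 × 10^8 m/s, 1 eV = 1.602176634 × 10^-19 J.
First convert: p = 5.136 eV/c = 2.7448 × 10^-27 kg·m/s.
For a photon E = pc, so E = 8.229 × 10^-19 J.
So E ≈ 8.23 × 10^-19 J.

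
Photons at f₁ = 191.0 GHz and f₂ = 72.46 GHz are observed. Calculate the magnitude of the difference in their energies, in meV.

0.490 meV

Using E = hf: E₁ = 1.2656 × 10^-22 J, E₂ = 4.8013 × 10^-23 J.
|ΔE| = |1.2656 × 10^-22 − 4.8013 × 10^-23| = 7.85 × 10^-23 J = 0.490 meV.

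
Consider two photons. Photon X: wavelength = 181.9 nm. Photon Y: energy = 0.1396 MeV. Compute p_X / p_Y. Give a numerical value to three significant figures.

p_X = 3.643 × 10^-27 kg·m/s (from wavelength = 181.9 nm, via p = h/λ).
p_Y = 7.461 × 10^-23 kg·m/s (from energy = 0.1396 MeV, via p = E/c).
Ratio = 3.643 × 10^-27 / 7.461 × 10^-23 = 4.88 × 10^-5.

4.88 × 10^-5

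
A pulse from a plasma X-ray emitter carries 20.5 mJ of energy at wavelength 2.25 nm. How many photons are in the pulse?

2.32 × 10^14 photons

Per-photon energy: E = 8.829 × 10^-17 J (from wavelength = 2.25 nm).
N = E_total / E_photon = 0.0205 J / 8.829 × 10^-17 J = 2.32 × 10^14.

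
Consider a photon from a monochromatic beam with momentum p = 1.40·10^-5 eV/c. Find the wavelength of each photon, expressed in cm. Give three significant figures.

Convert to SI: p = 1.40·10^-5 eV/c = 7.4820·10^-33 kg·m/s.
For a photon λ = h/p, so λ = 0.08856 m.
Converting to cm: λ = 8.856 cm ≈ 8.86 cm.

8.86 cm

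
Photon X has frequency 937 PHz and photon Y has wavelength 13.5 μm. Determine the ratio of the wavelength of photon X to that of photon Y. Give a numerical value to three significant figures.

2.37e-5

λ_X = 3.199e-10 m (from frequency = 937 PHz, via λ = c/f).
λ_Y = 1.350e-5 m (from wavelength = 13.5 μm, via λ given directly).
Ratio = 3.199e-10 / 1.350e-5 = 2.37e-5.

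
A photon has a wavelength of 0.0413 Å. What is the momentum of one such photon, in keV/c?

First convert: λ = 0.0413 Å = 4.13 × 10^-12 m.
Since p = h/λ for a photon, p = 1.604 × 10^-22 kg·m/s.
Converting to keV/c: p = 300.2 keV/c ≈ 300 keV/c.

300 keV/c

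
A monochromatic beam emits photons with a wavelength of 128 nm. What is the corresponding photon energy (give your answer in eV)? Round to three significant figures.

Take h = 6.62607015 × 10^-34 J·s, c = 2.99792458 × 10^8 m/s, 1 eV = 1.602176634 × 10^-19 J.
In SI units: λ = 128 nm = 1.28 × 10^-7 m.
Apply E = hc/λ: E = 1.552 × 10^-18 J.
Converting to eV: E = 9.686 eV ≈ 9.69 eV.

9.69 eV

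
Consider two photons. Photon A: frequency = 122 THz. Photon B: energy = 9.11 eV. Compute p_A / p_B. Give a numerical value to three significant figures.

0.0554

p_A = 2.696·10^-28 kg·m/s (from frequency = 122 THz, via p = hf/c).
p_B = 4.869·10^-27 kg·m/s (from energy = 9.11 eV, via p = E/c).
Ratio = 2.696·10^-28 / 4.869·10^-27 = 0.0554.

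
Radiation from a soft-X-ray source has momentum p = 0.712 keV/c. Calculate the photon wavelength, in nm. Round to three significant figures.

1.74 nm

Use h = 6.62607015 × 10^-34 J·s, c = 2.99792458 × 10^8 m/s, 1 eV = 1.602176634 × 10^-19 J.
First convert: p = 0.712 keV/c = 3.8051 × 10^-25 kg·m/s.
Apply λ = h/p: λ = 1.741 × 10^-9 m.
Converting to nm: λ = 1.741 nm ≈ 1.74 nm.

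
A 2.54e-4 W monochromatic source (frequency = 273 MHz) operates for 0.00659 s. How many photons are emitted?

Total energy: E_total = P·t = 2.54e-4 × 0.00659 = 1.674e-6 J.
Per-photon energy: E = 1.809e-25 J.
N = E_total / E_photon = 9.25e18.

9.25e18 photons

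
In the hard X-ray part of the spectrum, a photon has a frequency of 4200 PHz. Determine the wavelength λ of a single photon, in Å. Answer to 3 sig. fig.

0.714 Å

(c = 2.99792458e8 m/s.)
In SI units: f = 4200 PHz = 4.2e18 Hz.
Since λ = c/f for a photon, λ = 7.138e-11 m.
Converting to Å: λ = 0.7138 Å ≈ 0.714 Å.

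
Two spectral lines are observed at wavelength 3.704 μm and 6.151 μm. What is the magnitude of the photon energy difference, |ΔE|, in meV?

Using E = hc/λ: E₁ = 5.3630e-20 J, E₂ = 3.2295e-20 J.
|ΔE| = |5.3630e-20 − 3.2295e-20| = 2.13e-20 J = 133 meV.

133 meV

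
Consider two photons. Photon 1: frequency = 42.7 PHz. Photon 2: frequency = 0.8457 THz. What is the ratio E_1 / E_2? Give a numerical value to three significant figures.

E_1 = 2.829 × 10^-17 J (from frequency = 42.7 PHz, via E = hf).
E_2 = 5.604 × 10^-22 J (from frequency = 0.8457 THz, via E = hf).
Ratio = 2.829 × 10^-17 / 5.604 × 10^-22 = 5.05 × 10^4.

5.05 × 10^4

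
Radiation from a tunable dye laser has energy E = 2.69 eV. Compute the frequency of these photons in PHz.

(h = 6.62607015 × 10^-34 J·s, 1 eV = 1.602176634 × 10^-19 J.)
Convert to SI: E = 2.69 eV = 4.3099 × 10^-19 J.
The photon relation is f = E/h, giving f = 6.504 × 10^14 Hz.
Converting to PHz: f = 0.6504 PHz ≈ 0.650 PHz.

0.650 PHz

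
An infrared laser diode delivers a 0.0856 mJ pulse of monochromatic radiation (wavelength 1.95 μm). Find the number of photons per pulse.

8.40·10^14 photons

Per-photon energy: E = 1.019·10^-19 J (from wavelength = 1.95 μm).
N = E_total / E_photon = 8.56·10^-5 J / 1.019·10^-19 J = 8.40·10^14.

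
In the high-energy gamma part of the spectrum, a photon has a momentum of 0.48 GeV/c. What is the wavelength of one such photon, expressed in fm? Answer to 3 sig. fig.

2.58 fm

First convert: p = 0.48 GeV/c = 2.5653 × 10^-19 kg·m/s.
Apply λ = h/p: λ = 2.583 × 10^-15 m.
Converting to fm: λ = 2.583 fm ≈ 2.58 fm.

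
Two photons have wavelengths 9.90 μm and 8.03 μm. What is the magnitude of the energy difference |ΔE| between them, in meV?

29.2 meV

Using E = hc/λ: E₁ = 2.007 × 10^-20 J, E₂ = 2.474 × 10^-20 J.
|ΔE| = |2.007 × 10^-20 − 2.474 × 10^-20| = 4.67 × 10^-21 J = 29.2 meV.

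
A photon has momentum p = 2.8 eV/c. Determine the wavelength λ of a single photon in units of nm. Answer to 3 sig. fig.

Convert to SI: p = 2.8 eV/c = 1.4964e-27 kg·m/s.
Since λ = h/p for a photon, λ = 4.428e-7 m.
Converting to nm: λ = 442.8 nm ≈ 443 nm.

443 nm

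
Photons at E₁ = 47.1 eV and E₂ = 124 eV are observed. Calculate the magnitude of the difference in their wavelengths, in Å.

163 Å

Using λ = hc/E: λ₁ = 2.632 × 10^-8 m, λ₂ = 9.999 × 10^-9 m.
|Δλ| = |2.632 × 10^-8 − 9.999 × 10^-9| = 1.63 × 10^-8 m = 163 Å.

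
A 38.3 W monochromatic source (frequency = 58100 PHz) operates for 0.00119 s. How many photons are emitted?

Total energy: E_total = P·t = 38.3 × 0.00119 = 0.04558 J.
Per-photon energy: E = 3.850·10^-14 J.
N = E_total / E_photon = 1.18·10^12.

1.18·10^12 photons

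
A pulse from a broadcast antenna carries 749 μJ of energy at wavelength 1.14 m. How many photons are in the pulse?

4.30e21 photons

Per-photon energy: E = 1.742e-25 J (from wavelength = 1.14 m).
N = E_total / E_photon = 7.49e-4 J / 1.742e-25 J = 4.30e21.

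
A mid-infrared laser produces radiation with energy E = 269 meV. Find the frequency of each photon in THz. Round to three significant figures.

65.0 THz

Convert to SI: E = 269 meV = 4.3099·10^-20 J.
Since f = E/h for a photon, f = 6.504·10^13 Hz.
Converting to THz: f = 65.04 THz ≈ 65.0 THz.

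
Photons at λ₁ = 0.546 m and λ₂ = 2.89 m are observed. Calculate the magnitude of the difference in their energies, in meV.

1.84e-3 meV

Using E = hc/λ: E₁ = 3.638e-25 J, E₂ = 6.874e-26 J.
|ΔE| = |3.638e-25 − 6.874e-26| = 2.95e-25 J = 1.84e-3 meV.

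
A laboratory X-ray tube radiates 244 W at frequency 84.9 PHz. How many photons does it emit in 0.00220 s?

Total energy: E_total = P·t = 244 × 0.00220 = 0.5368 J.
Per-photon energy: E = 5.626 × 10^-17 J.
N = E_total / E_photon = 9.54 × 10^15.

9.54 × 10^15 photons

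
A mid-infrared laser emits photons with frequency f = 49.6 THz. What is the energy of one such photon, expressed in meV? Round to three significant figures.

205 meV

First convert: f = 49.6 THz = 4.96 × 10^13 Hz.
Since E = hf for a photon, E = 3.287 × 10^-20 J.
Converting to meV: E = 205.1 meV ≈ 205 meV.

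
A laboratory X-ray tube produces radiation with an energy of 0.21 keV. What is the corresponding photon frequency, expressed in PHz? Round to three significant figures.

50.8 PHz

In SI units: E = 0.21 keV = 3.3646 × 10^-17 J.
The photon relation is f = E/h, giving f = 5.078 × 10^16 Hz.
Converting to PHz: f = 50.78 PHz ≈ 50.8 PHz.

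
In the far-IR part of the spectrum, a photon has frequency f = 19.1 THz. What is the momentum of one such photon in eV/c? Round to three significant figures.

0.0790 eV/c

In SI units: f = 19.1 THz = 1.91e13 Hz.
The photon relation is p = hf/c, giving p = 4.222e-29 kg·m/s.
Converting to eV/c: p = 0.07899 eV/c ≈ 0.0790 eV/c.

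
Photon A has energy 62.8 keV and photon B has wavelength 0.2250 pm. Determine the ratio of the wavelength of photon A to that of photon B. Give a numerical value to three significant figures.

87.7

λ_A = 1.974e-11 m (from energy = 62.8 keV, via λ = hc/E).
λ_B = 2.250e-13 m (from wavelength = 0.2250 pm, via λ given directly).
Ratio = 1.974e-11 / 2.250e-13 = 87.7.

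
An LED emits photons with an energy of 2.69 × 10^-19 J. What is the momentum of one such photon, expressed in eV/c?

Use c = 2.99792458 × 10^8 m/s, 1 eV = 1.602176634 × 10^-19 J.
Since p = E/c for a photon, p = 8.973 × 10^-28 kg·m/s.
Converting to eV/c: p = 1.679 eV/c ≈ 1.68 eV/c.

1.68 eV/c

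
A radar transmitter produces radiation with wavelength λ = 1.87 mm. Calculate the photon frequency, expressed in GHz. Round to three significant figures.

First convert: λ = 1.87 mm = 0.00187 m.
The photon relation is f = c/λ, giving f = 1.603e11 Hz.
Converting to GHz: f = 160.3 GHz ≈ 160 GHz.

160 GHz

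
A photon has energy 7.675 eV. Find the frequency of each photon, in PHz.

1.86 PHz

Use h = 6.62607015 × 10^-34 J·s, 1 eV = 1.602176634 × 10^-19 J.
In SI units: E = 7.675 eV = 1.2297 × 10^-18 J.
The photon relation is f = E/h, giving f = 1.856 × 10^15 Hz.
Converting to PHz: f = 1.856 PHz ≈ 1.86 PHz.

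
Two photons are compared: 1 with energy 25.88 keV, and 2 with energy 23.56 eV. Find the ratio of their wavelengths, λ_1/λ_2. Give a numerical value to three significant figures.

λ_1 = 4.791 × 10^-11 m (from energy = 25.88 keV, via λ = hc/E).
λ_2 = 5.262 × 10^-8 m (from energy = 23.56 eV, via λ = hc/E).
Ratio = 4.791 × 10^-11 / 5.262 × 10^-8 = 9.10 × 10^-4.

9.10 × 10^-4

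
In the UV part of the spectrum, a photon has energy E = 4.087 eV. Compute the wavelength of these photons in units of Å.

3030 Å

(h = 6.62607015·10^-34 J·s, c = 2.99792458·10^8 m/s, 1 eV = 1.602176634·10^-19 J.)
First convert: E = 4.087 eV = 6.5481·10^-19 J.
Since λ = hc/E for a photon, λ = 3.034·10^-7 m.
Converting to Å: λ = 3034 Å ≈ 3030 Å.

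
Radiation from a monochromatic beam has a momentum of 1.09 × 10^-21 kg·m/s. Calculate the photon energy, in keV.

Use c = 2.99792458 × 10^8 m/s, 1 eV = 1.602176634 × 10^-19 J.
The photon relation is E = pc, giving E = 3.268 × 10^-13 J.
Converting to keV: E = 2040 keV ≈ 2040 keV.

2040 keV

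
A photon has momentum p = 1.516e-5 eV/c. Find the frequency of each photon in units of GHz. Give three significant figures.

3.67 GHz

First convert: p = 1.516e-5 eV/c = 8.1019e-33 kg·m/s.
Since f = pc/h for a photon, f = 3.666e9 Hz.
Converting to GHz: f = 3.666 GHz ≈ 3.67 GHz.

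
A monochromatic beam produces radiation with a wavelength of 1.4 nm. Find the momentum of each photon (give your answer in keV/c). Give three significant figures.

First convert: λ = 1.4 nm = 1.4 × 10^-9 m.
Since p = h/λ for a photon, p = 4.733 × 10^-25 kg·m/s.
Converting to keV/c: p = 0.8856 keV/c ≈ 0.886 keV/c.

0.886 keV/c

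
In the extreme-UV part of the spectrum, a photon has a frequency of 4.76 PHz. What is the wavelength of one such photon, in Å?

Take c = 2.99792458e8 m/s.
First convert: f = 4.76 PHz = 4.76e15 Hz.
The photon relation is λ = c/f, giving λ = 6.298e-8 m.
Converting to Å: λ = 629.8 Å ≈ 630 Å.

630 Å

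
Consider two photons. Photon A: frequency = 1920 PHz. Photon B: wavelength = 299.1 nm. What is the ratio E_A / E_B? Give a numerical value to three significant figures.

E_A = 1.272 × 10^-15 J (from frequency = 1920 PHz, via E = hf).
E_B = 6.641 × 10^-19 J (from wavelength = 299.1 nm, via E = hc/λ).
Ratio = 1.272 × 10^-15 / 6.641 × 10^-19 = 1920.

1920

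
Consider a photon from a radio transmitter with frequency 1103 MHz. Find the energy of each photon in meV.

(h = 6.62607015e-34 J·s, 1 eV = 1.602176634e-19 J.)
Convert to SI: f = 1103 MHz = 1.103e9 Hz.
Apply E = hf: E = 7.309e-25 J.
Converting to meV: E = 0.004562 meV ≈ 4.56e-3 meV.

4.56e-3 meV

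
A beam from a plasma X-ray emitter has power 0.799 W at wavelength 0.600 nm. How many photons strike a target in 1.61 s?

Total energy: E_total = P·t = 0.799 × 1.61 = 1.286 J.
Per-photon energy: E = 3.311 × 10^-16 J.
N = E_total / E_photon = 3.89 × 10^15.

3.89 × 10^15 photons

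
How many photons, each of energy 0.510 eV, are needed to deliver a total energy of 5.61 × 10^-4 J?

Per-photon energy: E = 8.171 × 10^-20 J (from energy = 0.510 eV).
N = E_total / E_photon = 5.61 × 10^-4 J / 8.171 × 10^-20 J = 6.87 × 10^15.

6.87 × 10^15 photons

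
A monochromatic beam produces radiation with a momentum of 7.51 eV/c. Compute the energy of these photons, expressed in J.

In SI units: p = 7.51 eV/c = 4.0136e-27 kg·m/s.
The photon relation is E = pc, giving E = 1.203e-18 J.
So E ≈ 1.20e-18 J.

1.20e-18 J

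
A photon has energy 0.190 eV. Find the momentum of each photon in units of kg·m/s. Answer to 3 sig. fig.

(c = 2.99792458e8 m/s, 1 eV = 1.602176634e-19 J.)
In SI units: E = 0.190 eV = 3.0441e-20 J.
The photon relation is p = E/c, giving p = 1.015e-28 kg·m/s.
So p ≈ 1.02e-28 kg·m/s.

1.02e-28 kg·m/s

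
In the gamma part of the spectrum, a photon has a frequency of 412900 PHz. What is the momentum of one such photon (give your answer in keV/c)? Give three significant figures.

1710 keV/c

(h = 6.62607015·10^-34 J·s, c = 2.99792458·10^8 m/s, 1 eV = 1.602176634·10^-19 J.)
In SI units: f = 412900 PHz = 4.129·10^20 Hz.
Apply p = hf/c: p = 9.126·10^-22 kg·m/s.
Converting to keV/c: p = 1708 keV/c ≈ 1710 keV/c.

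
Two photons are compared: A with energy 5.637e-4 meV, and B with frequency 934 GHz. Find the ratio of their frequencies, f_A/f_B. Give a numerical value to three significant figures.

f_A = 1.363e8 Hz (from energy = 5.637e-4 meV, via f = E/h).
f_B = 9.340e11 Hz (from frequency = 934 GHz, via f given directly).
Ratio = 1.363e8 / 9.340e11 = 1.46e-4.

1.46e-4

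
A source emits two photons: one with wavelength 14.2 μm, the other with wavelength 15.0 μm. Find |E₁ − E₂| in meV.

Using E = hc/λ: E₁ = 1.399e-20 J, E₂ = 1.324e-20 J.
|ΔE| = |1.399e-20 − 1.324e-20| = 7.46e-22 J = 4.66 meV.

4.66 meV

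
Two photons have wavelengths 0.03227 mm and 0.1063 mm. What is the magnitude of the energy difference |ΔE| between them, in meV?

Using E = hc/λ: E₁ = 6.1557·10^-21 J, E₂ = 1.8687·10^-21 J.
|ΔE| = |6.1557·10^-21 − 1.8687·10^-21| = 4.29·10^-21 J = 26.8 meV.

26.8 meV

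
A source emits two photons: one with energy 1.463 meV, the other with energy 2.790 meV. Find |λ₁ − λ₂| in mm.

0.403 mm

Using λ = hc/E: λ₁ = 8.4747 × 10^-4 m, λ₂ = 4.4439 × 10^-4 m.
|Δλ| = |8.4747 × 10^-4 − 4.4439 × 10^-4| = 4.03 × 10^-4 m = 0.403 mm.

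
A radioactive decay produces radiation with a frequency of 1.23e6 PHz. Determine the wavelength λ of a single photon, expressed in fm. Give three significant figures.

Convert to SI: f = 1.23e6 PHz = 1.23e21 Hz.
Apply λ = c/f: λ = 2.437e-13 m.
Converting to fm: λ = 243.7 fm ≈ 244 fm.

244 fm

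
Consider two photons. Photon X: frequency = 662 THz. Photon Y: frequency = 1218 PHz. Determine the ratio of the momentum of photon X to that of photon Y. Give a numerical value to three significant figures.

5.44e-4

p_X = 1.463e-27 kg·m/s (from frequency = 662 THz, via p = hf/c).
p_Y = 2.692e-24 kg·m/s (from frequency = 1218 PHz, via p = hf/c).
Ratio = 1.463e-27 / 2.692e-24 = 5.44e-4.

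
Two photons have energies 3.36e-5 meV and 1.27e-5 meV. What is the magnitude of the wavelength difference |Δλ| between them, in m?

60.7 m

Using λ = hc/E: λ₁ = 36.90 m, λ₂ = 97.63 m.
|Δλ| = |36.90 − 97.63| = 60.7 m.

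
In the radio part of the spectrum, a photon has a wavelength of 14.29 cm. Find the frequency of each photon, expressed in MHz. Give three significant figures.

2100 MHz

(c = 2.99792458·10^8 m/s.)
In SI units: λ = 14.29 cm = 0.1429 m.
Since f = c/λ for a photon, f = 2.098·10^9 Hz.
Converting to MHz: f = 2098 MHz ≈ 2100 MHz.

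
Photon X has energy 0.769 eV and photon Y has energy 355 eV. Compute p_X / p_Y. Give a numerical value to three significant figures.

2.17 × 10^-3

p_X = 4.110 × 10^-28 kg·m/s (from energy = 0.769 eV, via p = E/c).
p_Y = 1.897 × 10^-25 kg·m/s (from energy = 355 eV, via p = E/c).
Ratio = 4.110 × 10^-28 / 1.897 × 10^-25 = 2.17 × 10^-3.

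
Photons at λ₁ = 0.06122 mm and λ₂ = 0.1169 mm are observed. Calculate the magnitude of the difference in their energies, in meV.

Using E = hc/λ: E₁ = 3.2448 × 10^-21 J, E₂ = 1.6993 × 10^-21 J.
|ΔE| = |3.2448 × 10^-21 − 1.6993 × 10^-21| = 1.55 × 10^-21 J = 9.65 meV.

9.65 meV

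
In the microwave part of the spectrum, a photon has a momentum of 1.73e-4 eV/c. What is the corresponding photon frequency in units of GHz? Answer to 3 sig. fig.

41.8 GHz

First convert: p = 1.73e-4 eV/c = 9.2456e-32 kg·m/s.
Apply f = pc/h: f = 4.183e10 Hz.
Converting to GHz: f = 41.83 GHz ≈ 41.8 GHz.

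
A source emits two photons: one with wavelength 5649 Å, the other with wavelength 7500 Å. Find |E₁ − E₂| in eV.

0.542 eV

Using E = hc/λ: E₁ = 3.5165e-19 J, E₂ = 2.6486e-19 J.
|ΔE| = |3.5165e-19 − 2.6486e-19| = 8.68e-20 J = 0.542 eV.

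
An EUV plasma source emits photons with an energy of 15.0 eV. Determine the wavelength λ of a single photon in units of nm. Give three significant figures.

82.7 nm

Take h = 6.62607015 × 10^-34 J·s, c = 2.99792458 × 10^8 m/s, 1 eV = 1.602176634 × 10^-19 J.
First convert: E = 15.0 eV = 2.4033 × 10^-18 J.
For a photon λ = hc/E, so λ = 8.266 × 10^-8 m.
Converting to nm: λ = 82.66 nm ≈ 82.7 nm.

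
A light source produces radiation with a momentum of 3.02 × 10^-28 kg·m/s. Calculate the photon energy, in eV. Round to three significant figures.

0.565 eV

Apply E = pc: E = 9.054 × 10^-20 J.
Converting to eV: E = 0.5651 eV ≈ 0.565 eV.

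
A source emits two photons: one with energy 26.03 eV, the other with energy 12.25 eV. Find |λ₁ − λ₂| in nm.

Using λ = hc/E: λ₁ = 4.7631e-8 m, λ₂ = 1.0121e-7 m.
|Δλ| = |4.7631e-8 − 1.0121e-7| = 5.36e-8 m = 53.6 nm.

53.6 nm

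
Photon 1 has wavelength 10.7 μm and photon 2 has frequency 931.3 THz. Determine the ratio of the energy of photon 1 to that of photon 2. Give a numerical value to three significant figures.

E_1 = 1.856 × 10^-20 J (from wavelength = 10.7 μm, via E = hc/λ).
E_2 = 6.171 × 10^-19 J (from frequency = 931.3 THz, via E = hf).
Ratio = 1.856 × 10^-20 / 6.171 × 10^-19 = 0.0301.

0.0301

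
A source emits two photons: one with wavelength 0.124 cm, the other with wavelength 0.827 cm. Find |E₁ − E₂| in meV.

Using E = hc/λ: E₁ = 1.602 × 10^-22 J, E₂ = 2.402 × 10^-23 J.
|ΔE| = |1.602 × 10^-22 − 2.402 × 10^-23| = 1.36 × 10^-22 J = 0.850 meV.

0.850 meV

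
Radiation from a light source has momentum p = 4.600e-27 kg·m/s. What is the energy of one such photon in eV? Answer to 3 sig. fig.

For a photon E = pc, so E = 1.379e-18 J.
Converting to eV: E = 8.607 eV ≈ 8.61 eV.

8.61 eV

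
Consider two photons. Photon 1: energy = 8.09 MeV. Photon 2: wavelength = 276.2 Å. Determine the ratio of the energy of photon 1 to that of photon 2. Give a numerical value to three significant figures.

E_1 = 1.296 × 10^-12 J (from energy = 8.09 MeV, via E given directly).
E_2 = 7.192 × 10^-18 J (from wavelength = 276.2 Å, via E = hc/λ).
Ratio = 1.296 × 10^-12 / 7.192 × 10^-18 = 1.80 × 10^5.

1.80 × 10^5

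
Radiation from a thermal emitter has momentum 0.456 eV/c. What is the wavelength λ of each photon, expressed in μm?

2.72 μm

(h = 6.62607015 × 10^-34 J·s, c = 2.99792458 × 10^8 m/s, 1 eV = 1.602176634 × 10^-19 J.)
In SI units: p = 0.456 eV/c = 2.4370 × 10^-28 kg·m/s.
The photon relation is λ = h/p, giving λ = 2.719 × 10^-6 m.
Converting to μm: λ = 2.719 μm ≈ 2.72 μm.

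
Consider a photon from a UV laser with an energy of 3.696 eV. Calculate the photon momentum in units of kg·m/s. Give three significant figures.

1.98e-27 kg·m/s

Take c = 2.99792458e8 m/s, 1 eV = 1.602176634e-19 J.
In SI units: E = 3.696 eV = 5.9216e-19 J.
For a photon p = E/c, so p = 1.975e-27 kg·m/s.
So p ≈ 1.98e-27 kg·m/s.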